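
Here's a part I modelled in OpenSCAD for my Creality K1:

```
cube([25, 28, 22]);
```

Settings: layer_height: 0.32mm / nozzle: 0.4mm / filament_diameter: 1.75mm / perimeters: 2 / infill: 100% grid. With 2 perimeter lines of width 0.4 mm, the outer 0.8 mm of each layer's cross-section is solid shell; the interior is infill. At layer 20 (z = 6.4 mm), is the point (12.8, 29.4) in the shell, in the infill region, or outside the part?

outside

At z = 6.4 mm: the cube is present — its section is the full 25×28 rectangle. Overall, the cross-section is a single solid region. The nearest boundary edge runs (25.00, 28.00)→(0.00, 28.00); distance from the point to it = 1.40 mm. The point is not inside any of the regions above, so it lies outside the cross-section (1.40 mm from the nearest boundary).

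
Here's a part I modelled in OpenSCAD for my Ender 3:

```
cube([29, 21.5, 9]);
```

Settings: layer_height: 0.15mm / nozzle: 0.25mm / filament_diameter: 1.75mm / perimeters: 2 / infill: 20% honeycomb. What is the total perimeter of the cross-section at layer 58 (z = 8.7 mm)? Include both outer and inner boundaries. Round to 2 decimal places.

At z = 8.7 mm: the cube (footprint 29×21.5) is included at this height (perimeter 101.00 mm). Overall, the cross-section is a single solid region. Total boundary length (outer) = 101.00 mm.

101.00 mm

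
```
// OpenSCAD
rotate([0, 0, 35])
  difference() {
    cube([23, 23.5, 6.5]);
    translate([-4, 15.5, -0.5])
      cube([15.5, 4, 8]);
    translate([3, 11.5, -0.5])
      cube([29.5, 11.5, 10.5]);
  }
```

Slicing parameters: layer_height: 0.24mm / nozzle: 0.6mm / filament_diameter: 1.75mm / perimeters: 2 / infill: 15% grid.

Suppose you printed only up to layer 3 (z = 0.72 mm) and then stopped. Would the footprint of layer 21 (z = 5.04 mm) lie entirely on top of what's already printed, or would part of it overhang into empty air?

entirely on top

Compare the two slices. At z = 0.72: the cube is present — its section is the full 23×23.5 rectangle (area 540.50 mm²); the 15.5×4 cube at (-4, 15.5) contributes its full rectangle (area 62.00 mm²); the 29.5×11.5 cube at (3, 11.5) contributes its full rectangle (area 339.25 mm²); Subtracting the remaining from the first: starting from the 23×23.5 cube (540.50 mm²), the 15.5×4 cube at (-4, 15.5) partially overlaps it — only the 46.00 mm² overlap (of its 62.00 mm²) is removed, clipping the outline; the 29.5×11.5 cube at (3, 11.5) partially overlaps it — only the 196.00 mm² overlap (of its 339.25 mm²) is removed, clipping the outline — area = 298.50 mm²; (whole slice rotated 35° about Z — lengths, areas and connectivity unchanged). At z = 5.04: the cube is present — its section is the full 23×23.5 rectangle (area 540.50 mm²); the cube at (-4, 15.5) (footprint 15.5×4) is included at this height (area 62.00 mm²); the cube at (3, 11.5) is present — its section is the full 29.5×11.5 rectangle (area 339.25 mm²); Taking the first minus the rest: starting from the 23×23.5 cube (540.50 mm²), the 15.5×4 cube at (-4, 15.5) partially overlaps it — only the 46.00 mm² overlap (of its 62.00 mm²) is removed, clipping the outline; the 29.5×11.5 cube at (3, 11.5) partially overlaps it — only the 196.00 mm² overlap (of its 339.25 mm²) is removed, clipping the outline — area = 298.50 mm²; (whole slice rotated 35° about Z — lengths, areas and connectivity unchanged). Checking containment: the cross-section at z = 5.04 is a subset of the cross-section at z = 0.72.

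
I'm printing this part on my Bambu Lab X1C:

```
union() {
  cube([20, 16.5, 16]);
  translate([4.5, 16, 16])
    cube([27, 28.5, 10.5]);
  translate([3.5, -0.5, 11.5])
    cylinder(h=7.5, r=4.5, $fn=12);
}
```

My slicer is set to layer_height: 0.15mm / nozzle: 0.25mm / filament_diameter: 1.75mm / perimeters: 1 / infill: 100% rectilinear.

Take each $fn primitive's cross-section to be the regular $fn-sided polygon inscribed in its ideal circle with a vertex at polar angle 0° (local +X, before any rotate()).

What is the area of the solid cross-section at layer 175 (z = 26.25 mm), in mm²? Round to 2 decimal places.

769.50 mm²

At z = 26.25 mm: the cube is not intersected at this z (z outside [0, 16]); the cube at (4.5, 16) is present — its section is the full 27×28.5 rectangle (area 769.50 mm²); the cylinder at (3.5, -0.5) is absent (z outside [11.5, 19]); Taking the union: only the 27×28.5 cube at (4.5, 16) is present, so the union is just that shape — area = 769.50 mm². Overall, the cross-section is a single solid region. Net area = 769.50 mm².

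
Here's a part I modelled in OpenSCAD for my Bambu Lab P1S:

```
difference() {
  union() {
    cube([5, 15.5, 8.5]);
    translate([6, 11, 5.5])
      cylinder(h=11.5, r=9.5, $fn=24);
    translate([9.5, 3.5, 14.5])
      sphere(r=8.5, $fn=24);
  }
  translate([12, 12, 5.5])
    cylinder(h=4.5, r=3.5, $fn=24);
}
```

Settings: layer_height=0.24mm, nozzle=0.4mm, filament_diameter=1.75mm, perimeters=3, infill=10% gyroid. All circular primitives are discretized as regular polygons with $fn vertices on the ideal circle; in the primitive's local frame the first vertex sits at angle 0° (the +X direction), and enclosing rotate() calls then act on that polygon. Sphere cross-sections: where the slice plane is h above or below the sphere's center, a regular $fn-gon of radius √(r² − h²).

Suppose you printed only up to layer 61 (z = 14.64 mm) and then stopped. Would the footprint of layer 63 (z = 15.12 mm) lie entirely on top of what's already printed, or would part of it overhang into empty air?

entirely on top

Compare the two slices. At z = 14.64: the cube is absent (z outside [0, 8.5]); the cylinder at (6, 11): section is a regular 24-gon, circumradius r=9.5 (area = (24/2)·9.500²·sin(360°/24) = 280.30 mm²); the r=8.5 sphere at (9.5, 3.5) contributes a regular 24-gon of circumradius √(8.5²−0.14²) = 8.499 (area = (24/2)·8.499²·sin(360°/24) = 224.34 mm²); Taking the union: the regions partially overlap — summed areas 504.64 mm² minus the doubly-counted overlap 108.49 mm² gives 396.14 mm² — area = 396.14 mm²; the cylinder at (12, 12) is not intersected at this z (z outside [5.5, 10]); Taking the first minus the rest: none of the subtracted shapes is present at this height, so that combined region is unchanged — area = 396.14 mm². At z = 15.12: the cube does not reach this height (z outside [0, 8.5]); the r=9.5 cylinder at (6, 11) contributes a regular 24-gon of circumradius 9.5 (area = (24/2)·9.500²·sin(360°/24) = 280.30 mm²); the r=8.5 sphere at (9.5, 3.5) slices to a regular 24-gon of circumradius 8.477 (√(r²−h²) with h=0.62 from center) (area = (24/2)·8.477²·sin(360°/24) = 223.20 mm²); Merging all regions: the regions partially overlap — summed areas 503.50 mm² minus the doubly-counted overlap 108.06 mm² gives 395.44 mm² — area = 395.44 mm²; the cylinder at (12, 12) does not reach this height (z outside [5.5, 10]); Taking the first minus the rest: none of the subtracted shapes is present at this height, so that combined region is unchanged — area = 395.44 mm². Checking containment: the cross-section at z = 15.12 is a subset of the cross-section at z = 14.64.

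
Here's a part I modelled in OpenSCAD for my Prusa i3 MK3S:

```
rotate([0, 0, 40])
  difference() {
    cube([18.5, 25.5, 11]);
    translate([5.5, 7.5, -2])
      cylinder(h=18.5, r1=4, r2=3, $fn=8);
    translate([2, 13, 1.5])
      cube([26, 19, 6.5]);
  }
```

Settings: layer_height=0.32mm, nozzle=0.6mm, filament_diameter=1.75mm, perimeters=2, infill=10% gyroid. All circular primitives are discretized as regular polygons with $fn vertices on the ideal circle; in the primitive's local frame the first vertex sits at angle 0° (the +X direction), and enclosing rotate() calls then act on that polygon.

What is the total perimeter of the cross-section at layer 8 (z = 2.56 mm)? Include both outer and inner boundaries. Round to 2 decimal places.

110.98 mm

At z = 2.56 mm: the cube (footprint 18.5×25.5) is included at this height (perimeter 88.00 mm); the cone at (5.5, 7.5) (r1=4→r2=3) has section circumradius 3.754 here — a regular 8-gon (perimeter = 2·8·3.754·sin(180°/8) = 22.98 mm); the 26×19 cube at (2, 13) contributes its full rectangle (perimeter 90.00 mm); Subtracting the remaining from the first: starting from the 18.5×25.5 cube, the cone at (5.5, 7.5) lies wholly inside it (removes its full 39.85 mm² and its 22.98 mm outline becomes a hole wall); the 26×19 cube at (2, 13) partially overlaps it — only the 206.25 mm² overlap (of its 494.00 mm²) is removed, clipping the outline — boundary (outer + 1 inner loop) = 110.98 mm; (rotated 40° about Z; rotation is an isometry so areas/perimeters/island counts are preserved). Overall, the cross-section is one region with 1 hole. Total boundary length (outer + inner) = 110.98 mm.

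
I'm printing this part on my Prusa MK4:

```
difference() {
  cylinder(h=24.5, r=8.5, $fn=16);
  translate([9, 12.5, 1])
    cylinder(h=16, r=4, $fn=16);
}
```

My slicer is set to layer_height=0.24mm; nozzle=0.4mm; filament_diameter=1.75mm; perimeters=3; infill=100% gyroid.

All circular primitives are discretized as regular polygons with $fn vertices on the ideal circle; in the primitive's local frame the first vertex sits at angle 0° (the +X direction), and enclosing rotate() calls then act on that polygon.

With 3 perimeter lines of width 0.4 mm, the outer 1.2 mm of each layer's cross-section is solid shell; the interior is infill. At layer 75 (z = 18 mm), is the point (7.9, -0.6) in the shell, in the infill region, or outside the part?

shell

At z = 18 mm: the r=8.5 cylinder gives a regular 16-gon of circumradius 8.5 (constant along its height); the cylinder at (9, 12.5) does not reach this height (z outside [1, 17]); Taking the first minus the rest: none of the subtracted shapes is present at this height, so the r=8.5 cylinder is unchanged — 1 connected region. Overall, the cross-section is a single solid region. The nearest boundary edge runs (7.85, -3.25)→(8.50, 0.00); distance from the point to it = 0.47 mm. The point is inside the cross-section, 0.47 mm from the nearest boundary — within the 1.2 mm shell band (3 × 0.4).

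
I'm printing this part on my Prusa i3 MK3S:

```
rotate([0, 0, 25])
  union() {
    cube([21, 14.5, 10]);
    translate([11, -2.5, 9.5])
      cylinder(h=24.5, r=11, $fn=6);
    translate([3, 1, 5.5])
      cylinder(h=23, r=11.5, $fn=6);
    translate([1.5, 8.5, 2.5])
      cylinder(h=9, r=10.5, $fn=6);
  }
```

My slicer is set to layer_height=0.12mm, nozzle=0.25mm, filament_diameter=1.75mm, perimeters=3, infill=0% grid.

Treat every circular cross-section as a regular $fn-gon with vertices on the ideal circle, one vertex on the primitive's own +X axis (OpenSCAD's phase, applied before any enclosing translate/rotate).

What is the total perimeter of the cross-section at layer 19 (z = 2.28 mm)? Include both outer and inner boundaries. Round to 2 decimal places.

71.00 mm

At z = 2.28 mm: the cube (footprint 21×14.5) is included at this height (perimeter 71.00 mm); the cylinder at (11, -2.5) is absent (z outside [9.5, 34]); the cylinder at (3, 1) is absent (z outside [5.5, 28.5]); the cylinder at (1.5, 8.5) is not intersected at this z (z outside [2.5, 11.5]); Taking the union: only the 21×14.5 cube is present, so the union is just that shape — boundary = 71.00 mm; (whole slice rotated 25° about Z — lengths, areas and connectivity unchanged). Overall, the cross-section is a single solid region. Total boundary length (outer) = 71.00 mm.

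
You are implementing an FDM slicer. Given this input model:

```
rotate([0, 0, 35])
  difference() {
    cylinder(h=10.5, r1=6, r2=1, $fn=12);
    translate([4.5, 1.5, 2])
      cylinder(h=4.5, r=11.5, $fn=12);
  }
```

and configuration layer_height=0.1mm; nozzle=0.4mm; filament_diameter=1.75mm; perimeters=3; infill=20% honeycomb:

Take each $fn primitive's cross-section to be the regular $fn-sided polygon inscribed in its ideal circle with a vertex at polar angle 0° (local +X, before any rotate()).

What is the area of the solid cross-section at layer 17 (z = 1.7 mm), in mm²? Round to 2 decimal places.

80.82 mm²

At z = 1.7 mm: the cone (r1=6→r2=1) has section circumradius 5.190 here — a regular 12-gon (area = (12/2)·5.190²·sin(360°/12) = 80.82 mm²); the cylinder at (4.5, 1.5) is not intersected at this z (z outside [2, 6.5]); Taking the first minus the rest: none of the subtracted shapes is present at this height, so the cone is unchanged — area = 80.82 mm²; (whole slice rotated 35° about Z — lengths, areas and connectivity unchanged). Overall, the cross-section is a single solid region. Net area = 80.82 mm².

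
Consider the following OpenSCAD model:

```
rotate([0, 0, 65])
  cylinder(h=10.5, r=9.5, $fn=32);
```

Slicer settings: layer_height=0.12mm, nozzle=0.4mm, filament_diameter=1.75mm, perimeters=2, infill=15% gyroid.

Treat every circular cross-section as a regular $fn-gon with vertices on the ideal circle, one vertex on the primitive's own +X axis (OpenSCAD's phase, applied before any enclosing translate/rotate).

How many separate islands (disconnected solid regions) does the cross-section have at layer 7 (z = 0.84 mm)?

1

At z = 0.84 mm: the cylinder: section is a regular 32-gon, circumradius r=9.5; (whole slice rotated 65° about Z — lengths, areas and connectivity unchanged). Overall, the cross-section is a single solid region. Island count = 1.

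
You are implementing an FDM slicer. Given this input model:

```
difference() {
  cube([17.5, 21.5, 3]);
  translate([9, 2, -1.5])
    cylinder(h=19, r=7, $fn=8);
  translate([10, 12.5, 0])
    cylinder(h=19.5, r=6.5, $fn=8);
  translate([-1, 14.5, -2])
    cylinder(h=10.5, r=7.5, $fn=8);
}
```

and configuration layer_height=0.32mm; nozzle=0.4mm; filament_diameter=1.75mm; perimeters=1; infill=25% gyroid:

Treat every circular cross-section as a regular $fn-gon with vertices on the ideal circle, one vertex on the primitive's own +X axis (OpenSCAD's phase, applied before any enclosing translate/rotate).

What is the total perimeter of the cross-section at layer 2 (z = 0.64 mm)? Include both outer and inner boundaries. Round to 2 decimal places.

At z = 0.64 mm: the cube (footprint 17.5×21.5) is included at this height (perimeter 78.00 mm); the cylinder at (9, 2): section is a regular 8-gon, circumradius r=7 (perimeter = 2·8·7.000·sin(180°/8) = 42.86 mm); the r=6.5 cylinder at (10, 12.5) contributes a regular 8-gon of circumradius 6.5 (perimeter = 2·8·6.500·sin(180°/8) = 39.80 mm); the r=7.5 cylinder at (-1, 14.5) gives a regular 8-gon of circumradius 7.5 (constant along its height) (perimeter = 2·8·7.500·sin(180°/8) = 45.92 mm); Taking the first minus the rest: starting from the 17.5×21.5 cube, the r=7 cylinder at (9, 2) partially overlaps it — only the 95.64 mm² overlap (of its 138.59 mm²) is removed, clipping the outline; the r=6.5 cylinder at (10, 12.5) partially overlaps it — only the 108.84 mm² overlap (of its 119.50 mm²) is removed, clipping the outline; the r=7.5 cylinder at (-1, 14.5) partially overlaps it — only the 54.92 mm² overlap (of its 159.10 mm²) is removed, clipping the outline — boundary = 106.16 mm. Overall, the cross-section has 2 separate islands. Total boundary length (outer) = 106.16 mm.

106.16 mm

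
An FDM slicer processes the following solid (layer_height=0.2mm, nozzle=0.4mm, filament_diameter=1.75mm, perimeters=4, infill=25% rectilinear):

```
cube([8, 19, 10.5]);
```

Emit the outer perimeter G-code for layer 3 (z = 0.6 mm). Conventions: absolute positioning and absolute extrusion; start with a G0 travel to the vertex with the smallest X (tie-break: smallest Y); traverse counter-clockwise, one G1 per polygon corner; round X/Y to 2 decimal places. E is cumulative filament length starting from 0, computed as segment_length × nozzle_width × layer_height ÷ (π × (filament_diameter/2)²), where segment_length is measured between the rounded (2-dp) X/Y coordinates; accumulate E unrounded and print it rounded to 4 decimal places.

At z = 0.6 mm: the cube is present — its section is the full 8×19 rectangle. The outline is a single polygon with 4 vertices. Extrusion per mm of travel: 0.4 × 0.2 / (π × 0.875²) = 0.033260. Accumulating E over each segment gives final E = 1.7960.

G0 X0.00 Y0.00 Z0.60
G1 X8.00 Y0.00 E0.2661
G1 X8.00 Y19.00 E0.8980
G1 X0.00 Y19.00 E1.1641
G1 X0.00 Y0.00 E1.7960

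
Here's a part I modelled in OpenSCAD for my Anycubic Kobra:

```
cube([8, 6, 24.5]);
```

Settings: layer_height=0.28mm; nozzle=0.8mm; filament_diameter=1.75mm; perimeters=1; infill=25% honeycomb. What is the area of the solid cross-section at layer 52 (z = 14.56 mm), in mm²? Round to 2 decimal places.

48.00 mm²

At z = 14.56 mm: the cube is present — its section is the full 8×6 rectangle (area 48.00 mm²). Overall, the cross-section is a single solid region. Net area = 48.00 mm².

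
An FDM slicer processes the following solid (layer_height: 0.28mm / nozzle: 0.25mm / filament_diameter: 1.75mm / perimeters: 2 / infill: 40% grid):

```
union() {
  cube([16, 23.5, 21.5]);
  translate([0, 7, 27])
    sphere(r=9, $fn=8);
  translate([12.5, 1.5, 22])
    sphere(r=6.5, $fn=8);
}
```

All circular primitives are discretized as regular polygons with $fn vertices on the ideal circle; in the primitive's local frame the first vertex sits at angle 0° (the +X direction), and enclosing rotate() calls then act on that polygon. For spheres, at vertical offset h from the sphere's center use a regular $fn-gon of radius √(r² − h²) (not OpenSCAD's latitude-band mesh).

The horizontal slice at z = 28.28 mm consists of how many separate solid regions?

At z = 28.28 mm: the cube is not intersected at this z (z outside [0, 21.5]); the r=9 sphere at (0, 7) contributes a regular 8-gon of circumradius √(9²−1.28²) = 8.909; the sphere at (12.5, 1.5): section is a regular 8-gon, circumradius = √(r²−h²) = √(6.5²−6.28²) = 1.677; Merging all regions: the 2 present regions are separate (no shared area or edge), so areas and boundary lengths simply add and each stays a separate island — 2 connected regions. The result has 2 disconnected regions.

2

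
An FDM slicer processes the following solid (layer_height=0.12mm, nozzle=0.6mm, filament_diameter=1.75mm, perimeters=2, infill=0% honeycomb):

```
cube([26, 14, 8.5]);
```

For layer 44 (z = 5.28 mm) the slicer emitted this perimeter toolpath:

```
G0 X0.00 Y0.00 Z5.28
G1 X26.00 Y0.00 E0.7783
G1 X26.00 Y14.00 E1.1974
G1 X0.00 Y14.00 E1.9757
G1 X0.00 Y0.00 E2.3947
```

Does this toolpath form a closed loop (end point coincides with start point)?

Start point (G0): (0.00, 0.00). End point (last G1): the path returns to the start — closed.

yes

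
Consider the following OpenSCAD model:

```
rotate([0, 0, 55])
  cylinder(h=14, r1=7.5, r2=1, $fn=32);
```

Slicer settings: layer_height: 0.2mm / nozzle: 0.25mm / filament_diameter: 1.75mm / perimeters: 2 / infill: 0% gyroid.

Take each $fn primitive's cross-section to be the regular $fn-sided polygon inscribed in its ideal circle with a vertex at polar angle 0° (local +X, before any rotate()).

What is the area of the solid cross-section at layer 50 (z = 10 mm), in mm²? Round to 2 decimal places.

25.48 mm²

At z = 10 mm: the cone (r1=7.5→r2=1) has section circumradius 2.857 here — a regular 32-gon (area = (32/2)·2.857²·sin(360°/32) = 25.48 mm²); (rotated 55° about Z; rotation is an isometry so areas/perimeters/island counts are preserved). Overall, the cross-section is a single solid region. Net area = 25.48 mm².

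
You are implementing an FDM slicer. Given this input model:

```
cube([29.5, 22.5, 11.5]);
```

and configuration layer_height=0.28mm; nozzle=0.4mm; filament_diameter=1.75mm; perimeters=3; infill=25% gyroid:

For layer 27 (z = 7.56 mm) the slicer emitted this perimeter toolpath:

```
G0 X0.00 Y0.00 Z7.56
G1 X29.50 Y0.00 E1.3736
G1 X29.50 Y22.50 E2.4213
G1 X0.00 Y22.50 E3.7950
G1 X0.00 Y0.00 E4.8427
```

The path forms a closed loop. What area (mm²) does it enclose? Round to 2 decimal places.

Apply the shoelace formula to the sequence of (X, Y) vertices; enclosed area = 663.75 mm².

663.75 mm²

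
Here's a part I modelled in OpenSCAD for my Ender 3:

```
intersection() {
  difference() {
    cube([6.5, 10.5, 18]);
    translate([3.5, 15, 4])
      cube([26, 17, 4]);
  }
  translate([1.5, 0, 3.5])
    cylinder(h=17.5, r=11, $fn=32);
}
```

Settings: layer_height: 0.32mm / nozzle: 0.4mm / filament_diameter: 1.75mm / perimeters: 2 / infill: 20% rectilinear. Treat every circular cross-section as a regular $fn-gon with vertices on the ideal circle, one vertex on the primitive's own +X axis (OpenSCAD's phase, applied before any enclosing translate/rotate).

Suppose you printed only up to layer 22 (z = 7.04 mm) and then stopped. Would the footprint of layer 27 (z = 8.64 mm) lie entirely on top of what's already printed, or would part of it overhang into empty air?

Compare the two slices. At z = 7.04: the 6.5×10.5 cube contributes its full rectangle (area 68.25 mm²); the cube at (3.5, 15) is present — its section is the full 26×17 rectangle (area 442.00 mm²); Taking the first minus the rest: starting from the 6.5×10.5 cube (68.25 mm²), the 26×17 cube at (3.5, 15) misses the remaining region (no effect) — area = 68.25 mm²; the cylinder at (1.5, 0): section is a regular 32-gon, circumradius r=11 (area = (32/2)·11.000²·sin(360°/32) = 377.69 mm²); Keeping only the common overlap: the r=11 cylinder at (1.5, 0) partially overlaps that combined region; clipping to the common part keeps 67.63 mm² — area = 67.63 mm². At z = 8.64: the 6.5×10.5 cube contributes its full rectangle (area 68.25 mm²); the cube at (3.5, 15) is not intersected at this z (z outside [4, 8]); After the difference (first − rest): none of the subtracted shapes is present at this height, so the 6.5×10.5 cube is unchanged — area = 68.25 mm²; the r=11 cylinder at (1.5, 0) contributes a regular 32-gon of circumradius 11 (area = (32/2)·11.000²·sin(360°/32) = 377.69 mm²); Keeping only the common overlap: the r=11 cylinder at (1.5, 0) partially overlaps that combined region; clipping to the common part keeps 67.63 mm² — area = 67.63 mm². Checking containment: the cross-section at z = 8.64 is a subset of the cross-section at z = 7.04.

entirely on top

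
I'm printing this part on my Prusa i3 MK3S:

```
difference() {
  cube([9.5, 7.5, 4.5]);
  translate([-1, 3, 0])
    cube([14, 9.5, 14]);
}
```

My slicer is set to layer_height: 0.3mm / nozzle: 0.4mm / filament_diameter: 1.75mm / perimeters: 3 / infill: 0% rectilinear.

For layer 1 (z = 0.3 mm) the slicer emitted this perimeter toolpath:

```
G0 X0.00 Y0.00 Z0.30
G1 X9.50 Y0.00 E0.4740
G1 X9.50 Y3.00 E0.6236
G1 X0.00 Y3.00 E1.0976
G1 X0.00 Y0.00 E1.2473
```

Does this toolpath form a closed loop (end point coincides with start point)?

yes

Start point (G0): (0.00, 0.00). End point (last G1): the path returns to the start — closed.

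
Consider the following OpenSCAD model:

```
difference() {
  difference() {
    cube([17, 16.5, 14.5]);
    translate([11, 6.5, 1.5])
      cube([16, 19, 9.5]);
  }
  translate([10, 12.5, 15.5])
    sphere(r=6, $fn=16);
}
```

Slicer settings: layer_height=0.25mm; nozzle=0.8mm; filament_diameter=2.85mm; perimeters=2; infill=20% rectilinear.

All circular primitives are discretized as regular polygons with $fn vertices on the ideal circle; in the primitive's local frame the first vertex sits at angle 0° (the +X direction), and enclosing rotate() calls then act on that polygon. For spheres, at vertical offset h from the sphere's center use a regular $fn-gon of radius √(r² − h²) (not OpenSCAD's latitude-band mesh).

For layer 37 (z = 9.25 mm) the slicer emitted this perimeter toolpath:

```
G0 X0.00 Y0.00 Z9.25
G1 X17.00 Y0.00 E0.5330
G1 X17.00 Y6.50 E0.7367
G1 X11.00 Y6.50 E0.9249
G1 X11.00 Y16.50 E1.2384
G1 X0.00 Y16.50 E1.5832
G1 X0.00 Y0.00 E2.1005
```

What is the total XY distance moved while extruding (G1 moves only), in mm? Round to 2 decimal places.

Sum the Euclidean lengths of each G1 segment: total = 67.00 mm.

67.00 mm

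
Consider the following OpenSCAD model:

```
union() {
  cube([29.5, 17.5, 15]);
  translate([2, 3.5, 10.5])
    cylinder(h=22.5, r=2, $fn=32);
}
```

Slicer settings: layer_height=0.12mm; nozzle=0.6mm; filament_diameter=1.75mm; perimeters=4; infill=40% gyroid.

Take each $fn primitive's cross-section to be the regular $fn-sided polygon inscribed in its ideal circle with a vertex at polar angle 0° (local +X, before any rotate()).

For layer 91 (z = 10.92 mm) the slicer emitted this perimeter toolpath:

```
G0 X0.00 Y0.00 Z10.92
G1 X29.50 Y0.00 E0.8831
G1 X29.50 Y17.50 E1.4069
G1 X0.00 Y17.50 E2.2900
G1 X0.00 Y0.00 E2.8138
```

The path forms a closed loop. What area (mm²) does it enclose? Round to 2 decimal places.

516.25 mm²

Apply the shoelace formula to the sequence of (X, Y) vertices; enclosed area = 516.25 mm².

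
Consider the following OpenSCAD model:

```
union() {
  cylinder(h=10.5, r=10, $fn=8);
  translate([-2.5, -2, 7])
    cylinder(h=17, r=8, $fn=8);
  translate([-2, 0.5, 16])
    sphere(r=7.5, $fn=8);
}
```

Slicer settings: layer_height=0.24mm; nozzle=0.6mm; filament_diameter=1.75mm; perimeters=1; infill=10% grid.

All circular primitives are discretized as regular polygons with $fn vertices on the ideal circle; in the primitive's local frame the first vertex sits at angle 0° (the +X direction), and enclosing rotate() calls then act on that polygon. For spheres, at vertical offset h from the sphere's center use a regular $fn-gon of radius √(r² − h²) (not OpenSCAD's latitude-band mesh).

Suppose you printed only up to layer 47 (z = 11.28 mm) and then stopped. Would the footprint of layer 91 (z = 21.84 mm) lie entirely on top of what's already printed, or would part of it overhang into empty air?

entirely on top

Compare the two slices. At z = 11.28: the cylinder does not reach this height (z outside [0, 10.5]); the r=8 cylinder at (-2.5, -2) contributes a regular 8-gon of circumradius 8 (area = (8/2)·8.000²·sin(360°/8) = 181.02 mm²); the r=7.5 sphere at (-2, 0.5) contributes a regular 8-gon of circumradius √(7.5²−4.72²) = 5.829 (area = (8/2)·5.829²·sin(360°/8) = 96.09 mm²); Taking the union: the regions partially overlap — summed areas 277.11 mm² minus the doubly-counted overlap 93.20 mm² gives 183.91 mm² — area = 183.91 mm². At z = 21.84: the cylinder is absent (z outside [0, 10.5]); the cylinder at (-2.5, -2): section is a regular 8-gon, circumradius r=8 (area = (8/2)·8.000²·sin(360°/8) = 181.02 mm²); the sphere at (-2, 0.5): section is a regular 8-gon, circumradius = √(r²−h²) = √(7.5²−5.84²) = 4.706 (area = (8/2)·4.706²·sin(360°/8) = 62.63 mm²); Taking the union: the r=7.5 sphere at (-2, 0.5) lies entirely inside the r=8 cylinder at (-2.5, -2), so the union is just the r=8 cylinder at (-2.5, -2) — area = 181.02 mm². Checking containment: the cross-section at z = 21.84 is a subset of the cross-section at z = 11.28.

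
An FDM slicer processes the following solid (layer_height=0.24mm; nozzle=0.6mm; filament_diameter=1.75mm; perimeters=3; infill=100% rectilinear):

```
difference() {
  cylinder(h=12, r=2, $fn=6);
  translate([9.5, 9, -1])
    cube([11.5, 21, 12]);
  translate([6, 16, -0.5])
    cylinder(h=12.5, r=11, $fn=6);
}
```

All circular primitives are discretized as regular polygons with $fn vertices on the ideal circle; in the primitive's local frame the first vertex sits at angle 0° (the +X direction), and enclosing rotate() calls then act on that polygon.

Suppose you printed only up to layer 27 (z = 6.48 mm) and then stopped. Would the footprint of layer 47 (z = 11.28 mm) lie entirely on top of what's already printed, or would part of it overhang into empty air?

Compare the two slices. At z = 6.48: the cylinder: section is a regular 6-gon, circumradius r=2 (area = (6/2)·2.000²·sin(360°/6) = 10.39 mm²); the cube at (9.5, 9) (footprint 11.5×21) is included at this height (area 241.50 mm²); the r=11 cylinder at (6, 16) contributes a regular 6-gon of circumradius 11 (area = (6/2)·11.000²·sin(360°/6) = 314.37 mm²); Taking the first minus the rest: starting from the r=2 cylinder (10.39 mm²), the 11.5×21 cube at (9.5, 9) misses the remaining region (no effect); the r=11 cylinder at (6, 16) misses the remaining region (no effect) — area = 10.39 mm². At z = 11.28: the cylinder: section is a regular 6-gon, circumradius r=2 (area = (6/2)·2.000²·sin(360°/6) = 10.39 mm²); the cube at (9.5, 9) is not intersected at this z (z outside [-1, 11]); the r=11 cylinder at (6, 16) contributes a regular 6-gon of circumradius 11 (area = (6/2)·11.000²·sin(360°/6) = 314.37 mm²); Subtracting the remaining from the first: starting from the r=2 cylinder (10.39 mm²), the r=11 cylinder at (6, 16) misses the remaining region (no effect) — area = 10.39 mm². Checking containment: the cross-section at z = 11.28 is a subset of the cross-section at z = 6.48.

entirely on top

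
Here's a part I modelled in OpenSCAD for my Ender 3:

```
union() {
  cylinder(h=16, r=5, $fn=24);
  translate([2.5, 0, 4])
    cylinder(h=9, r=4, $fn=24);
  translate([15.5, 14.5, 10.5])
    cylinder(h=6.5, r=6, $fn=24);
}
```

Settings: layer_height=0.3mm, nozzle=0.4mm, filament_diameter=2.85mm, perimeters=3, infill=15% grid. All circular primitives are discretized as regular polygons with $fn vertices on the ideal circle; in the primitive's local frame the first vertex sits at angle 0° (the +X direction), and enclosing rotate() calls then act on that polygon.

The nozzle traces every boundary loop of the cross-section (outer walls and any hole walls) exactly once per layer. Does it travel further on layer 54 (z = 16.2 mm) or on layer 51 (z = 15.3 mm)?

Layer 54 (z = 16.2): the cylinder is absent (z outside [0, 16]); the cylinder at (2.5, 0) does not reach this height (z outside [4, 13]); the r=6 cylinder at (15.5, 14.5) gives a regular 24-gon of circumradius 6 (constant along its height) (perimeter = 2·24·6.000·sin(180°/24) = 37.59 mm); Combining (union): only the r=6 cylinder at (15.5, 14.5) is present, so the union is just that shape — boundary = 37.59 mm. So its perimeter = 37.59 mm. Layer 51 (z = 15.3): the r=5 cylinder gives a regular 24-gon of circumradius 5 (constant along its height) (perimeter = 2·24·5.000·sin(180°/24) = 31.33 mm); the cylinder at (2.5, 0) is absent (z outside [4, 13]); the r=6 cylinder at (15.5, 14.5) gives a regular 24-gon of circumradius 6 (constant along its height) (perimeter = 2·24·6.000·sin(180°/24) = 37.59 mm); Taking the union: the 2 present regions are separate (no shared area or edge), so areas and boundary lengths simply add and each stays a separate island — boundary = 68.92 mm. So its perimeter = 68.92 mm. Layer 51 is larger (68.92 vs 37.59 mm).

layer 51 (z = 15.3 mm)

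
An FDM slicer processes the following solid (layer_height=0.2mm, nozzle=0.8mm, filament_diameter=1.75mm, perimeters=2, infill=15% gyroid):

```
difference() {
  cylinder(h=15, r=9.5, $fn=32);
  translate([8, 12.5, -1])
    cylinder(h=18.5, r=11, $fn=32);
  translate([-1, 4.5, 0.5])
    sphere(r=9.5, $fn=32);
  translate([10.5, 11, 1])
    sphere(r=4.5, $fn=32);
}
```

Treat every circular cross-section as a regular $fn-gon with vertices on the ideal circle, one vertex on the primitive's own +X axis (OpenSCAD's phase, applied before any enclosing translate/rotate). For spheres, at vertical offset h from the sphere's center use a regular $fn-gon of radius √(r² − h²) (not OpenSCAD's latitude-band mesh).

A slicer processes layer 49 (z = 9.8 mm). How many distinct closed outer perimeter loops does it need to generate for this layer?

At z = 9.8 mm: the r=9.5 cylinder gives a regular 32-gon of circumradius 9.5 (constant along its height); the cylinder at (8, 12.5): section is a regular 32-gon, circumradius r=11; the r=9.5 sphere at (-1, 4.5) slices to a regular 32-gon of circumradius 1.939 (√(r²−h²) with h=9.3 from center); the sphere at (10.5, 11) does not reach this height (|z−center|=8.800 > r=4.5); Taking the first minus the rest: starting from the r=9.5 cylinder, the r=11 cylinder at (8, 12.5) partially overlaps it — only the 53.80 mm² overlap (of its 377.69 mm²) is removed, clipping the outline; the r=9.5 sphere at (-1, 4.5) partially overlaps it — only the 9.92 mm² overlap (of its 11.74 mm²) is removed, clipping the outline — 1 connected region. The result has 1 disconnected region.

1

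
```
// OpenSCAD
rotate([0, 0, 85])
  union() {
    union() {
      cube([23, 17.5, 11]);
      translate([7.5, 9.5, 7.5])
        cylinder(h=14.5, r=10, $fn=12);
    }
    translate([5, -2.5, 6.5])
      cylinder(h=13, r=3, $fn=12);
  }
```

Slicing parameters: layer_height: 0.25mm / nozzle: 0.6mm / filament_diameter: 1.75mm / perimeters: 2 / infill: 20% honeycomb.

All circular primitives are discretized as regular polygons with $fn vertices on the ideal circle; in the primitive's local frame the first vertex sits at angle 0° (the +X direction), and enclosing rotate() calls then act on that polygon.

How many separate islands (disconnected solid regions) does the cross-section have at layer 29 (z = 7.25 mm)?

At z = 7.25 mm: the 23×17.5 cube contributes its full rectangle; the cylinder at (7.5, 9.5) is absent (z outside [7.5, 22]); Combining (union): only the 23×17.5 cube is present, so the union is just that shape — 1 connected region; the cylinder at (5, -2.5): section is a regular 12-gon, circumradius r=3; Merging all regions: the regions partially overlap (shared area 0.91 mm²), so overlapping operands fuse into one piece — 1 connected region; (whole slice rotated 85° about Z — lengths, areas and connectivity unchanged). Overall, the cross-section is a single solid region. Island count = 1.

1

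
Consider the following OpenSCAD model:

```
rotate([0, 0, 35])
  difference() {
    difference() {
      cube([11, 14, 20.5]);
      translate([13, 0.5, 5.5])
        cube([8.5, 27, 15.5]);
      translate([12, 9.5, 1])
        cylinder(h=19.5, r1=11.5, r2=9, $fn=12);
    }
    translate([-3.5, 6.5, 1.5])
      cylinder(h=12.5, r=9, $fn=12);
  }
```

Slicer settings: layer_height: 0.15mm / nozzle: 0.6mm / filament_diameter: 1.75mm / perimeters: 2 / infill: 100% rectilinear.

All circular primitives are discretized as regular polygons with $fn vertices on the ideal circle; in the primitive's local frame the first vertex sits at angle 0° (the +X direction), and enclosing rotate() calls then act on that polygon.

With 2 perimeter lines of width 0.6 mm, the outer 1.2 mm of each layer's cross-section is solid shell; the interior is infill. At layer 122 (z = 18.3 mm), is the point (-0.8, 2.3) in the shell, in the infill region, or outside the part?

shell

At z = 18.3 mm: the cube is present — its section is the full 11×14 rectangle; the cube at (13, 0.5) is present — its section is the full 8.5×27 rectangle; the cone at (12, 9.5) contributes a regular 12-gon of circumradius 9.282 (interpolated between r1=11.5 and r2=9 at t=0.887); Subtracting the remaining from the first: starting from the 11×14 cube, the 8.5×27 cube at (13, 0.5) misses the remaining region (no effect); the cone at (12, 9.5) partially overlaps it — only the 90.03 mm² overlap (of its 258.47 mm²) is removed, clipping the outline — 1 connected region; the cylinder at (-3.5, 6.5) is not intersected at this z (z outside [1.5, 14]); Taking the first minus the rest: none of the subtracted shapes is present at this height, so the result so far is unchanged — 1 connected region; (rotated 35° about Z; rotation is an isometry so areas/perimeters/island counts are preserved). Overall, the cross-section is a single solid region. Undo the 35° rotation: the query point maps to (0.664, 2.343) in the un-rotated model frame. The nearest boundary edge runs (0.00, 0.00)→(0.00, 14.00); distance from the point to it = 0.66 mm. The point is inside the cross-section, 0.66 mm from the nearest boundary — within the 1.2 mm shell band (2 × 0.6).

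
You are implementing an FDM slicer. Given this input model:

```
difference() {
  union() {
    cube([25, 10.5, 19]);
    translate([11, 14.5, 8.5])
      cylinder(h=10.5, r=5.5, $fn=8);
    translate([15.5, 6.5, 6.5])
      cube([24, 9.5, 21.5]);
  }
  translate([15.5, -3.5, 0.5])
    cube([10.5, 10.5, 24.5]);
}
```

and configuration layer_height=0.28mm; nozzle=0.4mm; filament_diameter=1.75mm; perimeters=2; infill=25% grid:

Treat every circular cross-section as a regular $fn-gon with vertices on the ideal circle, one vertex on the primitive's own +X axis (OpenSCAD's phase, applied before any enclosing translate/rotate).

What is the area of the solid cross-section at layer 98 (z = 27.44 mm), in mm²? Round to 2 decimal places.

At z = 27.44 mm: the cube does not reach this height (z outside [0, 19]); the cylinder at (11, 14.5) is absent (z outside [8.5, 19]); the cube at (15.5, 6.5) (footprint 24×9.5) is included at this height (area 228.00 mm²); Taking the union: only the 24×9.5 cube at (15.5, 6.5) is present, so the union is just that shape — area = 228.00 mm²; the cube at (15.5, -3.5) does not reach this height (z outside [0.5, 25]); After the difference (first − rest): none of the subtracted shapes is present at this height, so the result so far is unchanged — area = 228.00 mm². Overall, the cross-section is a single solid region. Net area = 228.00 mm².

228.00 mm²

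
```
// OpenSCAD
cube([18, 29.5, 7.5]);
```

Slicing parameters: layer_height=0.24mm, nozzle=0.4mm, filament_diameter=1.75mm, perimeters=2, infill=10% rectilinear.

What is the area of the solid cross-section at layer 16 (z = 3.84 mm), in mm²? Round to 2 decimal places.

At z = 3.84 mm: the 18×29.5 cube contributes its full rectangle (area 531.00 mm²). Overall, the cross-section is a single solid region. Net area = 531.00 mm².

531.00 mm²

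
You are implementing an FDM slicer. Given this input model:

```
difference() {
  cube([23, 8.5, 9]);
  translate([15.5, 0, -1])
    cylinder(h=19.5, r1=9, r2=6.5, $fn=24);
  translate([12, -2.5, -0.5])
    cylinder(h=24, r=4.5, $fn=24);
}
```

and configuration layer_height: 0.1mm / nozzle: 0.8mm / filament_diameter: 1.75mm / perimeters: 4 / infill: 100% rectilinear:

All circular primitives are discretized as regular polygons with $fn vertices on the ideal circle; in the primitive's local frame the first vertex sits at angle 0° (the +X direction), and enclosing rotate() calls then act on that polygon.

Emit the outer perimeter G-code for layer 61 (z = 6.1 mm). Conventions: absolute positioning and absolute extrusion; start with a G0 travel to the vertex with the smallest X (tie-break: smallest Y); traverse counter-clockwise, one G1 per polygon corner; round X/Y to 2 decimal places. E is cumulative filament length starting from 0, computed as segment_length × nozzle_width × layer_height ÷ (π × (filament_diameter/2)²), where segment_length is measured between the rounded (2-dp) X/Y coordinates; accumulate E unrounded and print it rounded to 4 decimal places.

At z = 6.1 mm: the 23×8.5 cube contributes its full rectangle; the cone at (15.5, 0): at t=0.364 of its height the radius interpolates to r₁+(r₂−r₁)t = 8.090, giving a regular 24-gon of that circumradius; the r=4.5 cylinder at (12, -2.5) gives a regular 24-gon of circumradius 4.5 (constant along its height); Taking the first minus the rest: starting from the 23×8.5 cube, the cone at (15.5, 0) partially overlaps it — only the 100.56 mm² overlap (of its 203.26 mm²) is removed, clipping the outline; the r=4.5 cylinder at (12, -2.5) misses the remaining region (no effect) — 1 connected region. The outline is a single polygon with 15 vertices. Extrusion per mm of travel: 0.8 × 0.1 / (π × 0.875²) = 0.033260. Accumulating E over each segment gives final E = 2.2274.

G0 X0.00 Y0.00 Z6.10
G1 X7.41 Y0.00 E0.2465
G1 X7.69 Y2.09 E0.3166
G1 X8.49 Y4.04 E0.3867
G1 X9.78 Y5.72 E0.4571
G1 X11.46 Y7.01 E0.5276
G1 X13.41 Y7.81 E0.5977
G1 X15.50 Y8.09 E0.6678
G1 X17.59 Y7.81 E0.7380
G1 X19.54 Y7.01 E0.8081
G1 X21.22 Y5.72 E0.8785
G1 X22.51 Y4.04 E0.9490
G1 X23.00 Y2.85 E0.9918
G1 X23.00 Y8.50 E1.1797
G1 X0.00 Y8.50 E1.9447
G1 X0.00 Y0.00 E2.2274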